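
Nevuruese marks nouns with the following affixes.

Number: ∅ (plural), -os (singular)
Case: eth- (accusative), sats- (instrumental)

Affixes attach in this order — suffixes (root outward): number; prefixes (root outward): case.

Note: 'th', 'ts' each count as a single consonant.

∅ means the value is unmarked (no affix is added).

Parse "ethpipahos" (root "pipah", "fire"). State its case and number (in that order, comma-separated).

Segment: eth-pipah-os.
case: eth- → accusative.
number: -os → singular.

accusative, singular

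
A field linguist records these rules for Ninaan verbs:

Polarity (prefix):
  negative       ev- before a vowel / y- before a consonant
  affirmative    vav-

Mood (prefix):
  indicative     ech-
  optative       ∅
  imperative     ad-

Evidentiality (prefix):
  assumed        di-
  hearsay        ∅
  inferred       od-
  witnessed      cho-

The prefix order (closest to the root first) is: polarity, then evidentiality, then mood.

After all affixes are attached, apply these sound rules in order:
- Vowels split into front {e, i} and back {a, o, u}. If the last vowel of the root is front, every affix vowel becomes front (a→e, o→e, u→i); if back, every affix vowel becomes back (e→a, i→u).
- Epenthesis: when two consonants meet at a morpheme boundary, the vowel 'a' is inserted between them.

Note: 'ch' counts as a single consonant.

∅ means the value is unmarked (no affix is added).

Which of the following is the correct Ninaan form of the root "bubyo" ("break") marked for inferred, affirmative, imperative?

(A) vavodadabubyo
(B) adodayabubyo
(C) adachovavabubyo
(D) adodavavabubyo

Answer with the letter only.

Attach polarity affirmative vav- → vavbubyo.
Attach evidentiality inferred od- → odvavbubyo.
Attach mood imperative ad- → adodvavbubyo.
Vowel harmony: no change.
Apply epenthesis: adodvavbubyo → adodavavabubyo.
So the correct form is adodavavabubyo, option (D).
(C) adachovavabubyo is wrong: it uses witnessed instead of inferred for evidentiality.
(B) adodayabubyo is wrong: it uses negative instead of affirmative for polarity.
(A) vavodadabubyo is wrong: it has the affixes in the wrong order.

D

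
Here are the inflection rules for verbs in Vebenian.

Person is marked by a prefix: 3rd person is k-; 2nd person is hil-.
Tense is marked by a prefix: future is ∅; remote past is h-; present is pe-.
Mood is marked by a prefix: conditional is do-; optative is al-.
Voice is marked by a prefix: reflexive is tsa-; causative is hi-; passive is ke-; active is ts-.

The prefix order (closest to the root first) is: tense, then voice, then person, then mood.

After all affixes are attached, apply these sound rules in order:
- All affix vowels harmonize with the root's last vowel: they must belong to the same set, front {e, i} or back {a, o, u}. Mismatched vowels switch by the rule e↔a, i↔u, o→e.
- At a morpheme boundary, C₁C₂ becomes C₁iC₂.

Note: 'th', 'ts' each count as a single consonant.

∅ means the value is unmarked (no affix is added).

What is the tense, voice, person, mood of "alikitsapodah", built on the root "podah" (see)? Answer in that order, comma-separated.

Segment: al-k-tsa-podah.
tense: ∅ → future.
voice: tsa- → reflexive.
person: k- → 3rd person.
mood: al- → optative.

future, reflexive, 3rd person, optative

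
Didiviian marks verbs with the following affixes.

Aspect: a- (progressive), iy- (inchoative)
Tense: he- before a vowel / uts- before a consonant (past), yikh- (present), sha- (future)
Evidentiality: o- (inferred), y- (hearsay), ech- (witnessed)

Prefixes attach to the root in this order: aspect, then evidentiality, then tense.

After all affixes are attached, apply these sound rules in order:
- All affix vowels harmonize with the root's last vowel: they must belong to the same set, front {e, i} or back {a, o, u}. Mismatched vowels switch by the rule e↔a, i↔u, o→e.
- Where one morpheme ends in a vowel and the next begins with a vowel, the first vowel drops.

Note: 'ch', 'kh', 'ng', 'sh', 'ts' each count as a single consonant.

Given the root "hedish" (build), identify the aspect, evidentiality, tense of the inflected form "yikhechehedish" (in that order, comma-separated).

Segment: yikh-ech-a-hedish.
aspect: a- → progressive.
evidentiality: ech- → witnessed.
tense: yikh- → present.

progressive, witnessed, present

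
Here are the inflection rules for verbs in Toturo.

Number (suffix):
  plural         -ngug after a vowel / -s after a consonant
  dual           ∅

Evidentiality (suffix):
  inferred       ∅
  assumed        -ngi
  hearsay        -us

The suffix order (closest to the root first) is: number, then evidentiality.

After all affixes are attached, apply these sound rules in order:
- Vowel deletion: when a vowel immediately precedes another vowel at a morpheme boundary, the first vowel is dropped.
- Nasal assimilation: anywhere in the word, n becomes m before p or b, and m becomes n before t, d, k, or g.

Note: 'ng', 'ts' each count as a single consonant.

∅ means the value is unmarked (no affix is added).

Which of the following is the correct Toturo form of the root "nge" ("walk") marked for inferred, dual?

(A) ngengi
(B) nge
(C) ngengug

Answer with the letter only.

number = dual: zero marking, form stays nge.
evidentiality = inferred: zero marking, form stays nge.
Vowel deletion: no change.
Nasal assimilation: no change.
So the correct form is nge, option (B).
(A) ngengi is wrong: it uses assumed instead of inferred for evidentiality.
(C) ngengug is wrong: it uses plural instead of dual for number.

B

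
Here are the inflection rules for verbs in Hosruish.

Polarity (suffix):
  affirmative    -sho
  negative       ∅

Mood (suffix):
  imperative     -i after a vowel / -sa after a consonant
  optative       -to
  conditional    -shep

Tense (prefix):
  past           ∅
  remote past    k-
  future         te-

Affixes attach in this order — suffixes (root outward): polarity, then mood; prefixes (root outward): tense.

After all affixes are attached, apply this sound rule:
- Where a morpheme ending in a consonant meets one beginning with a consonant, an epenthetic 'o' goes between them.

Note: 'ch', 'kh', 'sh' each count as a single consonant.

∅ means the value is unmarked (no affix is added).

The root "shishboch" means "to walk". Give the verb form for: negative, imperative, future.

Attach tense future te- → teshishboch.
polarity = negative: zero marking, form stays teshishboch.
Attach mood imperative -sa (after consonant 'ch') → teshishbochsa.
Apply epenthesis: teshishbochsa → teshishbochosa.

teshishbochosa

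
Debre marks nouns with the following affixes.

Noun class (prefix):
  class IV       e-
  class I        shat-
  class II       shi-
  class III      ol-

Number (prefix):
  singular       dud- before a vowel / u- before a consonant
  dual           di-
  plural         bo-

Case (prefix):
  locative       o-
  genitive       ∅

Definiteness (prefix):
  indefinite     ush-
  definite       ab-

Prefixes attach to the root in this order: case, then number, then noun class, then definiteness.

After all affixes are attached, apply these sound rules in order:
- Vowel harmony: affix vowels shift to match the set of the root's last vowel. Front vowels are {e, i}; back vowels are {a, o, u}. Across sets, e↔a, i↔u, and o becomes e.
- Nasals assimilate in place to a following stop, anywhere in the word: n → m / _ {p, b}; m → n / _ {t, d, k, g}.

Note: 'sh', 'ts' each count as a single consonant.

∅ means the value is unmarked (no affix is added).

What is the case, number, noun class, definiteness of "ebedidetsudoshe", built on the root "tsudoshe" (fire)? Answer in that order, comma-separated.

Segment: ab-e-dud-o-tsudoshe.
case: o- → locative.
number: dud/u- → singular.
noun class: e- → class IV.
definiteness: ab- → definite.

locative, singular, class IV, definite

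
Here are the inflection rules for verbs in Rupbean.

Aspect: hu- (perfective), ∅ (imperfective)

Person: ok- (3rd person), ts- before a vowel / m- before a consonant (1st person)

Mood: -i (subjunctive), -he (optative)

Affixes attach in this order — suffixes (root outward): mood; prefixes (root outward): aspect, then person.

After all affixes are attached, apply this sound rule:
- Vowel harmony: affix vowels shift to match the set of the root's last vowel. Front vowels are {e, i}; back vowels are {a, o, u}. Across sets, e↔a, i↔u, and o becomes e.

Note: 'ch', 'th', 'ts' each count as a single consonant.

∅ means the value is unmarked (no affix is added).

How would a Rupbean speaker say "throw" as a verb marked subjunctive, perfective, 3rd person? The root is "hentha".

Attach mood subjunctive -i → henthai.
Attach aspect perfective hu- → huhenthai.
Attach person 3rd person ok- → okhuhenthai.
Apply vowel harmony: okhuhenthai → okhuhenthau.

okhuhenthau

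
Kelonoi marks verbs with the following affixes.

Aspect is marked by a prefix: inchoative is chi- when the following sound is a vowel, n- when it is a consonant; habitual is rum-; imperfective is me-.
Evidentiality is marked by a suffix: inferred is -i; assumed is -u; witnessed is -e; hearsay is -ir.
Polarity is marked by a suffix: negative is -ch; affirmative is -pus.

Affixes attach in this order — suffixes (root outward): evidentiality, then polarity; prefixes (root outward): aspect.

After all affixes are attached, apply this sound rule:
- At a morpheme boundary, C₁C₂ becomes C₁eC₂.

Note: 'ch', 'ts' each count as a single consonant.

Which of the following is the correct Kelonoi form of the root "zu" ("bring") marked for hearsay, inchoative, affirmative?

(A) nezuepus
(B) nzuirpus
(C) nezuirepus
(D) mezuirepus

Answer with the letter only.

C

Attach evidentiality hearsay -ir → zuir.
Attach polarity affirmative -pus → zuirpus.
Attach aspect inchoative n- (before consonant 'z') → nzuirpus.
Apply epenthesis: nzuirpus → nezuirepus.
So the correct form is nezuirepus, option (C).
(B) nzuirpus is wrong: it fails to apply the sound rule(s).
(D) mezuirepus is wrong: it uses imperfective instead of inchoative for aspect.
(A) nezuepus is wrong: it uses witnessed instead of hearsay for evidentiality.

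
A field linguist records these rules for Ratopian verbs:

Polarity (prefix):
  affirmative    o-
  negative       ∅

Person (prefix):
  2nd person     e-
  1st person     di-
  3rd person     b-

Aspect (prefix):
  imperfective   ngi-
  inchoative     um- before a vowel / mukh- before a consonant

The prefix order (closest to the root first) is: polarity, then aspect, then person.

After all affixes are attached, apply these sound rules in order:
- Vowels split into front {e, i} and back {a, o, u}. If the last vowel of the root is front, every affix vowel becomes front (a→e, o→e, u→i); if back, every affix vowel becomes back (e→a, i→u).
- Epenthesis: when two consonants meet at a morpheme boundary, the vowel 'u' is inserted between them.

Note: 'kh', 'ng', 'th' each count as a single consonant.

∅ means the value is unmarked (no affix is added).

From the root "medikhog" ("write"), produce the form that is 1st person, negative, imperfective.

polarity = negative: zero marking, form stays medikhog.
Attach aspect imperfective ngi- → ngimedikhog.
Attach person 1st person di- → dingimedikhog.
Apply vowel harmony: dingimedikhog → dungumedikhog.
Epenthesis: no change.

dungumedikhog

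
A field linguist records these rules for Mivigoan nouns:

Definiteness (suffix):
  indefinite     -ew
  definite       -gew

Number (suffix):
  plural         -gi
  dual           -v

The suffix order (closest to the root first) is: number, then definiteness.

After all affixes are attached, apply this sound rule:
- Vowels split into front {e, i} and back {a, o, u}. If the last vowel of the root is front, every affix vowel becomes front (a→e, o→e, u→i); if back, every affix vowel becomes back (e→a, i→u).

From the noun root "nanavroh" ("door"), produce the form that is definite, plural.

Attach number plural -gi → nanavrohgi.
Attach definiteness definite -gew → nanavrohgigew.
Apply vowel harmony: nanavrohgigew → nanavrohgugaw.

nanavrohgugaw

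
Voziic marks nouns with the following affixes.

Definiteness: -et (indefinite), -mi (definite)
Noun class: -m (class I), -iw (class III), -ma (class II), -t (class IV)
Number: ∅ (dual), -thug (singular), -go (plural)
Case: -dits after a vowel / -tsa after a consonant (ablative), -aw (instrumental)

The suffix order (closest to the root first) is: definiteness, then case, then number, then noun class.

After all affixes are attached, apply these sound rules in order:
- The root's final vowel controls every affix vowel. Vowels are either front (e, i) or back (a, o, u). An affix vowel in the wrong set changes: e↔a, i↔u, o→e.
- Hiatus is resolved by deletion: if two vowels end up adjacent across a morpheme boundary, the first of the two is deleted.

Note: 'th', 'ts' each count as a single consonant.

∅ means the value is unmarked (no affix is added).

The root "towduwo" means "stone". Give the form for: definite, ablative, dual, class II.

towduwomudutsma

Attach definiteness definite -mi → towduwomi.
Attach case ablative -dits (after vowel 'i') → towduwomidits.
number = dual: zero marking, form stays towduwomidits.
Attach noun class class II -ma → towduwomiditsma.
Apply vowel harmony: towduwomiditsma → towduwomudutsma.
Vowel deletion: no change.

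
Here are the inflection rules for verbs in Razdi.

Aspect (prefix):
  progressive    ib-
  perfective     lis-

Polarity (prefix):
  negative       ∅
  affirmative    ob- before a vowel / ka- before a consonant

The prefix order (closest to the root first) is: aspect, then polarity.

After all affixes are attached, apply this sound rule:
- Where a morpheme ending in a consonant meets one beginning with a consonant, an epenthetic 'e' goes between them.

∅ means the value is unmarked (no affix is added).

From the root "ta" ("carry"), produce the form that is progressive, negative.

Attach aspect progressive ib- → ibta.
polarity = negative: zero marking, form stays ibta.
Apply epenthesis: ibta → ibeta.

ibeta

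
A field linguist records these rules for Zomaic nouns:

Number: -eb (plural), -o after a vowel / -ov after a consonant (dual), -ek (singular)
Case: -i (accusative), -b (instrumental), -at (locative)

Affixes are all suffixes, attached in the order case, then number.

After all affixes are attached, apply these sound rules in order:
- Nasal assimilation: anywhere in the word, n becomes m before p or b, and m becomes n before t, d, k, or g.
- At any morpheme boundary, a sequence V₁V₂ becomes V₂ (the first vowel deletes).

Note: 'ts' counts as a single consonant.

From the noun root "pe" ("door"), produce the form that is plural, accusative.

peb

Attach case accusative -i → pei.
Attach number plural -eb → peieb.
Nasal assimilation: no change.
Apply vowel deletion: peieb → peb.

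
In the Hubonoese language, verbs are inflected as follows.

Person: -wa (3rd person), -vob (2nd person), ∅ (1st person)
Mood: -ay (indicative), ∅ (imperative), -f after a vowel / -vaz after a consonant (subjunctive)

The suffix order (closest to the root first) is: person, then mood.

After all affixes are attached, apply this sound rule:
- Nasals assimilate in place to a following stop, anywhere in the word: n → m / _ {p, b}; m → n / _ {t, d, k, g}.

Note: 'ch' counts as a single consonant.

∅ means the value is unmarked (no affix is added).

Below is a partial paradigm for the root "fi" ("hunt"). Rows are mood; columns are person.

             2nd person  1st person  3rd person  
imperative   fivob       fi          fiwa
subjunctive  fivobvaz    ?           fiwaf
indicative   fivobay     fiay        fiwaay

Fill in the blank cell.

fif

person = 1st person: zero marking, form stays fi.
Attach mood subjunctive -f (after vowel 'i') → fif.
Nasal assimilation: no change.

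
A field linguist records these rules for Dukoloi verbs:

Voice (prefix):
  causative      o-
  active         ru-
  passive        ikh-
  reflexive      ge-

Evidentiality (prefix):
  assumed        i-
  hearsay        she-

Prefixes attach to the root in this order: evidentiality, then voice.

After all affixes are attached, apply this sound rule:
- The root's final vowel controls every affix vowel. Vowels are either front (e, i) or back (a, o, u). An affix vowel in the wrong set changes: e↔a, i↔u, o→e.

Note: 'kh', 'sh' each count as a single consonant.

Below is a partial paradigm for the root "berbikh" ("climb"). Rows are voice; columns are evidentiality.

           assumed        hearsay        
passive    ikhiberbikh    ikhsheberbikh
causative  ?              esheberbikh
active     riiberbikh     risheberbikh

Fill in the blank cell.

eiberbikh

Attach evidentiality assumed i- → iberbikh.
Attach voice causative o- → oiberbikh.
Apply vowel harmony: oiberbikh → eiberbikh.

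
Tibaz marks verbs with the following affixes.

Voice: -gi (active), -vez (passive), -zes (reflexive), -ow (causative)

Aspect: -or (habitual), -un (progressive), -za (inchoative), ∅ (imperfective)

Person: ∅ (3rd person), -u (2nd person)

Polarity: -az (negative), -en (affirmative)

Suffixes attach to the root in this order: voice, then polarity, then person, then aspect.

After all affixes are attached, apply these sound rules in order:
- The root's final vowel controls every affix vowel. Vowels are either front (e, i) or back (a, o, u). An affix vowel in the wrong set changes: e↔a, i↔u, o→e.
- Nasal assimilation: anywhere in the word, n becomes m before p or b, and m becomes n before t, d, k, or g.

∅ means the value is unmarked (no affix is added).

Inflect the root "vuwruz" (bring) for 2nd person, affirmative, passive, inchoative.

Attach voice passive -vez → vuwruzvez.
Attach polarity affirmative -en → vuwruzvezen.
Attach person 2nd person -u → vuwruzvezenu.
Attach aspect inchoative -za → vuwruzvezenuza.
Apply vowel harmony: vuwruzvezenuza → vuwruzvazanuza.
Nasal assimilation: no change.

vuwruzvazanuza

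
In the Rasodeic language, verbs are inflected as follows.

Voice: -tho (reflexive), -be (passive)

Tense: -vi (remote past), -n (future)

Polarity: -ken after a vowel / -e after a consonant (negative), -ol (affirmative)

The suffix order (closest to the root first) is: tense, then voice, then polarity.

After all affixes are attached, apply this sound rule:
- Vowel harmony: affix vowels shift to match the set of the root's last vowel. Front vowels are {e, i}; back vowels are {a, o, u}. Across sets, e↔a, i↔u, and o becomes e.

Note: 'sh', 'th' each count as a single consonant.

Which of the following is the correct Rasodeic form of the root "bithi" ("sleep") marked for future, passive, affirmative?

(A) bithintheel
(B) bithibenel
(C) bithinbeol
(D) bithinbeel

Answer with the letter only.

Attach tense future -n → bithin.
Attach voice passive -be → bithinbe.
Attach polarity affirmative -ol → bithinbeol.
Apply vowel harmony: bithinbeol → bithinbeel.
So the correct form is bithinbeel, option (D).
(B) bithibenel is wrong: it has the affixes in the wrong order.
(A) bithintheel is wrong: it uses reflexive instead of passive for voice.
(C) bithinbeol is wrong: it fails to apply the sound rule(s).

D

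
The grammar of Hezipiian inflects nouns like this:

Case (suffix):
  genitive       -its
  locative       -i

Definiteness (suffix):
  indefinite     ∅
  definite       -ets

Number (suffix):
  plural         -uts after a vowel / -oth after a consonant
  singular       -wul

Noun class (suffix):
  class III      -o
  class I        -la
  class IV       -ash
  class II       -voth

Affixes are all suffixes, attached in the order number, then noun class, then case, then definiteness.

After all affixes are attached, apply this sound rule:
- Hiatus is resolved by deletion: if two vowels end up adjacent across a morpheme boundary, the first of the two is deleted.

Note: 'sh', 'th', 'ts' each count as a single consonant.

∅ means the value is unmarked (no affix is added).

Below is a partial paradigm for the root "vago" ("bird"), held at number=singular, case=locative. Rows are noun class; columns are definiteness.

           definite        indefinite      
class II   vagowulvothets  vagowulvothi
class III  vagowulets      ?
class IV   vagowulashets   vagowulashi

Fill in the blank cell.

vagowuli

Attach number singular -wul → vagowul.
Attach noun class class III -o → vagowulo.
Attach case locative -i → vagowuloi.
definiteness = indefinite: zero marking, form stays vagowuloi.
Apply vowel deletion: vagowuloi → vagowuli.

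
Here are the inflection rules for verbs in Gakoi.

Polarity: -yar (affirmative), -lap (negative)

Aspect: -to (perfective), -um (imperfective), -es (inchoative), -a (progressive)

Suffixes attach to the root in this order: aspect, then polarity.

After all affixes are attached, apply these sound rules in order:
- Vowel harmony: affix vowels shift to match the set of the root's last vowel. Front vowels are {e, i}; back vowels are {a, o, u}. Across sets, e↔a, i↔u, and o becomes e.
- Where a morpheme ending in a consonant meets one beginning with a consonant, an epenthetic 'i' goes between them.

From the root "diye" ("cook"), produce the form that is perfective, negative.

Attach aspect perfective -to → diyeto.
Attach polarity negative -lap → diyetolap.
Apply vowel harmony: diyetolap → diyetelep.
Epenthesis: no change.

diyetelep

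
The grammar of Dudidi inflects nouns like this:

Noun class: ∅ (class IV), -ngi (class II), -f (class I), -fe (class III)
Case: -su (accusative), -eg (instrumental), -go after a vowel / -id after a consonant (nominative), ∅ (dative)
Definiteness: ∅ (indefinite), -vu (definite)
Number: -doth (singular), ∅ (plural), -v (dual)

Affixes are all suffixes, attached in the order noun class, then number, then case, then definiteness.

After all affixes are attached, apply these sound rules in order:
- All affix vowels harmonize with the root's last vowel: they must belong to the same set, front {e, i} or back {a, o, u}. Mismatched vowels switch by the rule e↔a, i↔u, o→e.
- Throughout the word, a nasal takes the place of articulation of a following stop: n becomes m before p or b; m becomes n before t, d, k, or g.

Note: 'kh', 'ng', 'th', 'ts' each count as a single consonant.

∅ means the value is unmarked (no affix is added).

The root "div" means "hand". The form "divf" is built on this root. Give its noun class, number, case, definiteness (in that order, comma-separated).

class I, plural, dative, indefinite

Segment: div-f.
noun class: -f → class I.
number: ∅ → plural.
case: ∅ → dative.
definiteness: ∅ → indefinite.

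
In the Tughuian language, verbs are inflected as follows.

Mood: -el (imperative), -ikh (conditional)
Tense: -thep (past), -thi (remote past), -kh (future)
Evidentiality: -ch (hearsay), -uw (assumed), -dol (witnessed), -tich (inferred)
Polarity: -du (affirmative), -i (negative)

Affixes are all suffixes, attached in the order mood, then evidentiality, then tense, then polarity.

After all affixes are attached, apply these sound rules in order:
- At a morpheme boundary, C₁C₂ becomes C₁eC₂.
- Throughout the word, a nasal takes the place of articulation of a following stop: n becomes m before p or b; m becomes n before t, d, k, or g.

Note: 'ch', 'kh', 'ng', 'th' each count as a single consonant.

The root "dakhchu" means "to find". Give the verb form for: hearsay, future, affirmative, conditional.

dakhchuikhechekhedu

Attach mood conditional -ikh → dakhchuikh.
Attach evidentiality hearsay -ch → dakhchuikhch.
Attach tense future -kh → dakhchuikhchkh.
Attach polarity affirmative -du → dakhchuikhchkhdu.
Apply epenthesis: dakhchuikhchkhdu → dakhchuikhechekhedu.
Nasal assimilation: no change.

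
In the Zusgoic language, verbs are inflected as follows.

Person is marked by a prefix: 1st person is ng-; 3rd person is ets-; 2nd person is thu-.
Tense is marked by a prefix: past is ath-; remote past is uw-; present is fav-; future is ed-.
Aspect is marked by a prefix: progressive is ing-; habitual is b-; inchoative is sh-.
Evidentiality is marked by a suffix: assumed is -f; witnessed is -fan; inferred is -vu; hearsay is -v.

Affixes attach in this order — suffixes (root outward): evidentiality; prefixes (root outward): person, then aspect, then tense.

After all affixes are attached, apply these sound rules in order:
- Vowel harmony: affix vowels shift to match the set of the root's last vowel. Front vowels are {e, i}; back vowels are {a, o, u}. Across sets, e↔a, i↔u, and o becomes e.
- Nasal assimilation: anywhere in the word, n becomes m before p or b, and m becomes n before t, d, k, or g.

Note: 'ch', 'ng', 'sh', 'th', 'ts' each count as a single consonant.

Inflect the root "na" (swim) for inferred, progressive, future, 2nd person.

Attach person 2nd person thu- → thuna.
Attach aspect progressive ing- → ingthuna.
Attach evidentiality inferred -vu → ingthunavu.
Attach tense future ed- → edingthunavu.
Apply vowel harmony: edingthunavu → adungthunavu.
Nasal assimilation: no change.

adungthunavu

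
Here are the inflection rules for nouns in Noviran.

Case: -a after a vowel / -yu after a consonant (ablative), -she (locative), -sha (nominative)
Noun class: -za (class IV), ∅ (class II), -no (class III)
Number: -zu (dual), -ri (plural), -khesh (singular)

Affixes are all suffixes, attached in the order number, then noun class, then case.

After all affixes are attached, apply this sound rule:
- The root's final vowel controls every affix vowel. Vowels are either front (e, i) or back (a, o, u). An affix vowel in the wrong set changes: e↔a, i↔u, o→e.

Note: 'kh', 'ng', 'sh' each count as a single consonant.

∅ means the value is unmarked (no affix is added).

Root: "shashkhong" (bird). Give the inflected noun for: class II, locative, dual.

Attach number dual -zu → shashkhongzu.
noun class = class II: zero marking, form stays shashkhongzu.
Attach case locative -she → shashkhongzushe.
Apply vowel harmony: shashkhongzushe → shashkhongzusha.

shashkhongzusha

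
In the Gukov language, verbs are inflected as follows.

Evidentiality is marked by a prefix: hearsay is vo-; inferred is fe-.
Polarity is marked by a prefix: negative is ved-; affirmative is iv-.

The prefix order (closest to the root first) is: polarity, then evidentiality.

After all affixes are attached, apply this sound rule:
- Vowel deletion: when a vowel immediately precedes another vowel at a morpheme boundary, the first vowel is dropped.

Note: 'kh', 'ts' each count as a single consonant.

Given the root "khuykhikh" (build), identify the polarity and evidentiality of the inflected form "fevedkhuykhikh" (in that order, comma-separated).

Segment: fe-ved-khuykhikh.
polarity: ved- → negative.
evidentiality: fe- → inferred.

negative, inferred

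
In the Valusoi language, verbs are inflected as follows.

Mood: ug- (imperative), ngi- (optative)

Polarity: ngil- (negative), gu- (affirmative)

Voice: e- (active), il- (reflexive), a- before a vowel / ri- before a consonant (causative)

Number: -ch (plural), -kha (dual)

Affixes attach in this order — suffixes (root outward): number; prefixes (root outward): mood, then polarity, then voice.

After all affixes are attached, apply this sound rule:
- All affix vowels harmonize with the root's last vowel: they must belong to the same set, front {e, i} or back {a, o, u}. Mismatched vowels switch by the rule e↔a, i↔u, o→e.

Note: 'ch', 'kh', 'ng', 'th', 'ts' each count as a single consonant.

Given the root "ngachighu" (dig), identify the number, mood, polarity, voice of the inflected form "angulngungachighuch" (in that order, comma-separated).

plural, optative, negative, active

Segment: e-ngil-ngi-ngachighu-ch.
number: -ch → plural.
mood: ngi- → optative.
polarity: ngil- → negative.
voice: e- → active.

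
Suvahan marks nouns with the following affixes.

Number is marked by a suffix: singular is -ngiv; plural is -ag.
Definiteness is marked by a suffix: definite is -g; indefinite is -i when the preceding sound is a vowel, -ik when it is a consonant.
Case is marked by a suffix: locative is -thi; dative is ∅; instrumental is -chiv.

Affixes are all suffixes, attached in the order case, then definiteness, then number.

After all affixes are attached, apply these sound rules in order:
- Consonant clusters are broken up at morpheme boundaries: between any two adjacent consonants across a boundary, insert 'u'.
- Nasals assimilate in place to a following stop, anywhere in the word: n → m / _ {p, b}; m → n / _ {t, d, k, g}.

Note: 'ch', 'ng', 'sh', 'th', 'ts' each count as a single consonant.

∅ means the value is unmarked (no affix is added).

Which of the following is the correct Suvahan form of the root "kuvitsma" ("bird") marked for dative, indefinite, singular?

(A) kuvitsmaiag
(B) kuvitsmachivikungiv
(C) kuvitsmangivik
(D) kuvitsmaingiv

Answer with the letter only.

D

case = dative: zero marking, form stays kuvitsma.
Attach definiteness indefinite -i (after vowel 'a') → kuvitsmai.
Attach number singular -ngiv → kuvitsmaingiv.
Epenthesis: no change.
Nasal assimilation: no change.
So the correct form is kuvitsmaingiv, option (D).
(C) kuvitsmangivik is wrong: it has the affixes in the wrong order.
(A) kuvitsmaiag is wrong: it uses plural instead of singular for number.
(B) kuvitsmachivikungiv is wrong: it uses instrumental instead of dative for case.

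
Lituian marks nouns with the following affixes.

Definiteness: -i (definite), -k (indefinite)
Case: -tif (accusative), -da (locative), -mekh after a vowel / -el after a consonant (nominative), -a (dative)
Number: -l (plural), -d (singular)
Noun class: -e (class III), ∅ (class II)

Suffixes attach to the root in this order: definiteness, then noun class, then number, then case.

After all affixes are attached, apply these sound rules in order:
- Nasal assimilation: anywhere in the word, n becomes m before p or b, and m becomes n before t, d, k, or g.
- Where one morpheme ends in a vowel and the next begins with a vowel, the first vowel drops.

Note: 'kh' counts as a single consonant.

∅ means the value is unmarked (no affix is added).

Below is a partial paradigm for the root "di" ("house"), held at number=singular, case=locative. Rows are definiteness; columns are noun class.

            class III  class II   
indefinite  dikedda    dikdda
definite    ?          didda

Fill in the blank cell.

Attach definiteness definite -i → dii.
Attach noun class class III -e → diie.
Attach number singular -d → diied.
Attach case locative -da → diiedda.
Nasal assimilation: no change.
Apply vowel deletion: diiedda → dedda.

dedda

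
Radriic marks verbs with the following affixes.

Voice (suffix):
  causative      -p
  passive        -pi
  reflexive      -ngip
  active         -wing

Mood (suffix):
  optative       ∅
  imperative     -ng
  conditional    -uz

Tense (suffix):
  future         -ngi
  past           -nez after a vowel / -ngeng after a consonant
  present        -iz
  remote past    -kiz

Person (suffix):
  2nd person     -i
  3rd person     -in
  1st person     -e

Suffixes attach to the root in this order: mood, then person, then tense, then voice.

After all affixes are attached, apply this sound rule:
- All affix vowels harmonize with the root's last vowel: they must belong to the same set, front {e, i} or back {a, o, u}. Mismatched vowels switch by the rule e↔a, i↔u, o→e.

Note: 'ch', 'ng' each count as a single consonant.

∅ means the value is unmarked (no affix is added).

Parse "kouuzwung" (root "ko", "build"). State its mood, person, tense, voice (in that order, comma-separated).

optative, 2nd person, present, active

Segment: ko-i-iz-wing.
mood: ∅ → optative.
person: -i → 2nd person.
tense: -iz → present.
voice: -wing → active.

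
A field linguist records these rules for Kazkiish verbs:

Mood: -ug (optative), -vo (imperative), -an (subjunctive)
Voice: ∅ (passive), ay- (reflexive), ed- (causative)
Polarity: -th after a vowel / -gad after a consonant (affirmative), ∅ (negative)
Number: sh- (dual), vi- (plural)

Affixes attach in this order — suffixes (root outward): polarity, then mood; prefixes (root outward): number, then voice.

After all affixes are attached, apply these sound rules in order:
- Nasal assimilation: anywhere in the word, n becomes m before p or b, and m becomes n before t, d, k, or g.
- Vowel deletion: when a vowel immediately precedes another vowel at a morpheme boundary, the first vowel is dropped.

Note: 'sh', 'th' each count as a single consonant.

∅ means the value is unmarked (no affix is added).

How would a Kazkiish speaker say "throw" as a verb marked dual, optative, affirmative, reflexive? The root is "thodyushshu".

ayshthodyushshuthug

Attach number dual sh- → shthodyushshu.
Attach polarity affirmative -th (after vowel 'u') → shthodyushshuth.
Attach mood optative -ug → shthodyushshuthug.
Attach voice reflexive ay- → ayshthodyushshuthug.
Nasal assimilation: no change.
Vowel deletion: no change.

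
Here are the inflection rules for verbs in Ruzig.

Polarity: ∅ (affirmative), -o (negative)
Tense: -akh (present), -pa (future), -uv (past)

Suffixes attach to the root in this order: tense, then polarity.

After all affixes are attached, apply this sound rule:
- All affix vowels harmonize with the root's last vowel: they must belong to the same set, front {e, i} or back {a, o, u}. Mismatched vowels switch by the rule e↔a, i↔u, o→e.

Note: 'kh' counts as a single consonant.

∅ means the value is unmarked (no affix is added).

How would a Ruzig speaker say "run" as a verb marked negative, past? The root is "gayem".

Attach tense past -uv → gayemuv.
Attach polarity negative -o → gayemuvo.
Apply vowel harmony: gayemuvo → gayemive.

gayemive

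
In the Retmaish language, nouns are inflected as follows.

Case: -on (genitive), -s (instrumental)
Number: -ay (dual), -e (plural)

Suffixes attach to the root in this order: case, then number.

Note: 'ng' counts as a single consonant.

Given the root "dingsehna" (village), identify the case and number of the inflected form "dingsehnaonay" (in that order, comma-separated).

genitive, dual

Segment: dingsehna-on-ay.
case: -on → genitive.
number: -ay → dual.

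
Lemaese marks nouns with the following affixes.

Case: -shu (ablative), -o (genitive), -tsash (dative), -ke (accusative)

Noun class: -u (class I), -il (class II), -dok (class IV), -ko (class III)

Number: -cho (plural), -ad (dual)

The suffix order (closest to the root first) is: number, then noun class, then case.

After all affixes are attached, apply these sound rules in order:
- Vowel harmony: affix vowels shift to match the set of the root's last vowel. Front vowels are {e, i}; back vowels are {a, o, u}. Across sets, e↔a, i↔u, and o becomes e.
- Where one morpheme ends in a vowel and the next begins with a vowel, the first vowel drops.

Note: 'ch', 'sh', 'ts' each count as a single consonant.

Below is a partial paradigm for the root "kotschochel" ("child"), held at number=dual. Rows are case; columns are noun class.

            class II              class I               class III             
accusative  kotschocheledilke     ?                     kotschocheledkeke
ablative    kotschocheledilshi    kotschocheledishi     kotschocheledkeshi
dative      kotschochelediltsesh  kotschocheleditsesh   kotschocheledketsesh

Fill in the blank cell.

kotschocheledike

Attach number dual -ad → kotschochelad.
Attach noun class class I -u → kotschocheladu.
Attach case accusative -ke → kotschocheladuke.
Apply vowel harmony: kotschocheladuke → kotschocheledike.
Vowel deletion: no change.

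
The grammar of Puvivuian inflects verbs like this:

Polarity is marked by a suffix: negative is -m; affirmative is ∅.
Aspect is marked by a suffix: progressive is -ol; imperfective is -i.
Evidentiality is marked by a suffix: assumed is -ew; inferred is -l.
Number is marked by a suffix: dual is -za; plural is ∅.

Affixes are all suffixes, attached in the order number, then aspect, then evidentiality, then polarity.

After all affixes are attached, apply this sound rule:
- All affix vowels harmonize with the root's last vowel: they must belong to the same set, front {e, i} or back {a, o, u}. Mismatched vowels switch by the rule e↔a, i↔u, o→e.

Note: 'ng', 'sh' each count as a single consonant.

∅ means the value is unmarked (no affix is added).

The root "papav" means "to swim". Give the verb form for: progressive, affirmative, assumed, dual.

Attach number dual -za → papavza.
Attach aspect progressive -ol → papavzaol.
Attach evidentiality assumed -ew → papavzaolew.
polarity = affirmative: zero marking, form stays papavzaolew.
Apply vowel harmony: papavzaolew → papavzaolaw.

papavzaolaw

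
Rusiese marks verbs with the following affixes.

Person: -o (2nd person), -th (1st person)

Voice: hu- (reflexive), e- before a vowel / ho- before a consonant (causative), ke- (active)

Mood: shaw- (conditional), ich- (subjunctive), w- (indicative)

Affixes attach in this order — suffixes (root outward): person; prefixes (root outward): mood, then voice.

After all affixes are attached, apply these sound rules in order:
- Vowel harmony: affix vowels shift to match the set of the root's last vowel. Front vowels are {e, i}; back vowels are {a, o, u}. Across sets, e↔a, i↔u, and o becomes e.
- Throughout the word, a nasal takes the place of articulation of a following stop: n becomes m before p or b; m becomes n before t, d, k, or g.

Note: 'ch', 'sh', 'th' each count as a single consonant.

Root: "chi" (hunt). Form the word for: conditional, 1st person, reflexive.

hishewchith

Attach mood conditional shaw- → shawchi.
Attach voice reflexive hu- → hushawchi.
Attach person 1st person -th → hushawchith.
Apply vowel harmony: hushawchith → hishewchith.
Nasal assimilation: no change.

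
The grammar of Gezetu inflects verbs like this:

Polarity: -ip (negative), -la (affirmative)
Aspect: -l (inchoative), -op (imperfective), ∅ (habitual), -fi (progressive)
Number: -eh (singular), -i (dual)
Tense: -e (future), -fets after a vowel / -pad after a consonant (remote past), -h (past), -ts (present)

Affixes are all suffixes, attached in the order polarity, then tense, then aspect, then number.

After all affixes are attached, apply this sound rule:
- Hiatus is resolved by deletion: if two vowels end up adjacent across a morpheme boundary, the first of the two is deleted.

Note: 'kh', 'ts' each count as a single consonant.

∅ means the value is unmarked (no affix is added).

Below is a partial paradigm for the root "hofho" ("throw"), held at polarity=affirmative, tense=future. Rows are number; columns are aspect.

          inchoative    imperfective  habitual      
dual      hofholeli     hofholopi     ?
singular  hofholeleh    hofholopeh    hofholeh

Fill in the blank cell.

Attach polarity affirmative -la → hofhola.
Attach tense future -e → hofholae.
aspect = habitual: zero marking, form stays hofholae.
Attach number dual -i → hofholaei.
Apply vowel deletion: hofholaei → hofholi.

hofholi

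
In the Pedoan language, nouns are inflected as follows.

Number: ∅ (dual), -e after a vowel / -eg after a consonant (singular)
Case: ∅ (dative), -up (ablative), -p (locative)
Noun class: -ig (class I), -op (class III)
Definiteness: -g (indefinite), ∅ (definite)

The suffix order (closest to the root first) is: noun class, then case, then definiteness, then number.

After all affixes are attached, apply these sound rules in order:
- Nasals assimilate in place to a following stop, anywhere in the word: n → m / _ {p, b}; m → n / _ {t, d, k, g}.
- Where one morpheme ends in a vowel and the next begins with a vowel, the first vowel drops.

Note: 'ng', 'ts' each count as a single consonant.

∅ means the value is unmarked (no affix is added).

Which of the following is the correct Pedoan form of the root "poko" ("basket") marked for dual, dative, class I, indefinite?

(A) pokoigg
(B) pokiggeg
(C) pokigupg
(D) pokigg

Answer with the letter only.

Attach noun class class I -ig → pokoig.
case = dative: zero marking, form stays pokoig.
Attach definiteness indefinite -g → pokoigg.
number = dual: zero marking, form stays pokoigg.
Nasal assimilation: no change.
Apply vowel deletion: pokoigg → pokigg.
So the correct form is pokigg, option (D).
(C) pokigupg is wrong: it uses ablative instead of dative for case.
(B) pokiggeg is wrong: it uses singular instead of dual for number.
(A) pokoigg is wrong: it fails to apply the sound rule(s).

D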